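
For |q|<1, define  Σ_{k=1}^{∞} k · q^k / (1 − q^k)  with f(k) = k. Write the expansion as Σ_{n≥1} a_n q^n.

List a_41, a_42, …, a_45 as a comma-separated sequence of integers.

[q^41] f(41)=41,f(1)=1 ⇒ 42
d|42:{42,21,14,7,6,3,2,1}  Σf=42+21+14+7+6+3+2+1=96
n=43: 43·1 1·43  f→[43+1]=44
n=44: 44·1 22·2 11·4 4·11 2·22 1·44  f→[44+22+11+4+2+1]=84
q^45  k|45↦f(k): 1:1 3:3 5:5 9:9 15:15 45:45  a_45=78

42, 96, 44, 84, 78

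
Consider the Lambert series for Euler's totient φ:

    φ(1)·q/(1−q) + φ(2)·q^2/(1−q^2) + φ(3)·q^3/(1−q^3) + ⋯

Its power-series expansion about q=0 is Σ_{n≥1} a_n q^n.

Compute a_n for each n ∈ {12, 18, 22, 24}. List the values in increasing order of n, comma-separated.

d|12:{1,2,3,4,6,12}  Σφ=1+1+2+2+2+4=12
d|18:{18,9,6,3,2,1}  Σφ=6+6+2+2+1+1=18
n=22: 1·22 2·11 11·2 22·1  φ→[1+1+10+10]=22
n=24: 1·24 2·12 3·8 4·6 6·4 8·3 12·2 24·1  φ→[1+1+2+2+2+4+4+8]=24

12, 18, 22, 24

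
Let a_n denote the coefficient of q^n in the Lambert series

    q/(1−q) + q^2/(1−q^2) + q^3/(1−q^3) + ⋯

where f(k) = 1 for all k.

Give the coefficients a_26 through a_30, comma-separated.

4, 4, 6, 2, 8

n=26: 26·1 13·2 2·13 1·26  f→[1+1+1+1]=4
[q^27] f(27)=1,f(9)=1,f(3)=1,f(1)=1 ⇒ 4
q^28  k|28↦f(k): 1:1 2:1 4:1 7:1 14:1 28:1  a_28=6
q^29  k|29↦f(k): 1:1 29:1  a_29=2
q^30  k|30↦f(k): 1:1 2:1 3:1 5:1 6:1 10:1 15:1 30:1  a_30=8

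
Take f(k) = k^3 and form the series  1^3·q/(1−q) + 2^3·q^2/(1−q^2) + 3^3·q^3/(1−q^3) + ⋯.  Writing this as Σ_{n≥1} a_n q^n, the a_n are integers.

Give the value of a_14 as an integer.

[q^14] f(1)=1,f(2)=8,f(7)=343,f(14)=2744 ⇒ 3096

a_14 = 3096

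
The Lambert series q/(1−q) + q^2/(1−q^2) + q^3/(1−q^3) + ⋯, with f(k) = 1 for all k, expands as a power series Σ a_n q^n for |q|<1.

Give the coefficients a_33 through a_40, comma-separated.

4, 4, 4, 9, 2, 4, 4, 8

d|33:{1,3,11,33}  Σf=1+1+1+1=4
n=34: 34·1 17·2 2·17 1·34  f→[1+1+1+1]=4
[q^35] f(35)=1,f(7)=1,f(5)=1,f(1)=1 ⇒ 4
d|36:{1,2,3,4,6,9,12,18,36}  Σf=1+1+1+1+1+1+1+1+1=9
q^37  k|37↦f(k): 1:1 37:1  a_37=2
d|38:{1,2,19,38}  Σf=1+1+1+1=4
n=39: 1·39 3·13 13·3 39·1  f→[1+1+1+1]=4
d|40:{40,20,10,8,5,4,2,1}  Σf=1+1+1+1+1+1+1+1=8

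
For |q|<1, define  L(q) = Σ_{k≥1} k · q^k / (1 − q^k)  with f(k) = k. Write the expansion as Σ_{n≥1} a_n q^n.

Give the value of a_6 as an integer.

a_6 = 12

q^6  k|6↦f(k): 6:6 3:3 2:2 1:1  a_6=12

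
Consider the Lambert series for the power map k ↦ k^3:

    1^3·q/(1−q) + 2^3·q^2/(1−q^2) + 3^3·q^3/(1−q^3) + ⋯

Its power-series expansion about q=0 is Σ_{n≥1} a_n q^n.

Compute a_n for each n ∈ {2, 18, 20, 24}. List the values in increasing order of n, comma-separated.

[q^2] f(1)=1,f(2)=8 ⇒ 9
d|18:{18,9,6,3,2,1}  Σf=5832+729+216+27+8+1=6813
n=20: 20·1 10·2 5·4 4·5 2·10 1·20  f→[8000+1000+125+64+8+1]=9198
n=24: 24·1 12·2 8·3 6·4 4·6 3·8 2·12 1·24  f→[13824+1728+512+216+64+27+8+1]=16380

9, 6813, 9198, 16380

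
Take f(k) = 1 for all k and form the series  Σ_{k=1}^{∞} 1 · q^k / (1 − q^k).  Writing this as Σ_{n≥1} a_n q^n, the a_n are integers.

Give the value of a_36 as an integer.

a_36 = 9

n=36: 1·36 2·18 3·12 4·9 6·6 9·4 12·3 18·2 36·1  f→[1+1+1+1+1+1+1+1+1]=9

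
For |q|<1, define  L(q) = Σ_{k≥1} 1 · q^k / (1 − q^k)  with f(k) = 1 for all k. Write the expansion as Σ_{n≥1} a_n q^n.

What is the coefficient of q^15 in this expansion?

a_15 = 4

n=15: 15·1 5·3 3·5 1·15  f→[1+1+1+1]=4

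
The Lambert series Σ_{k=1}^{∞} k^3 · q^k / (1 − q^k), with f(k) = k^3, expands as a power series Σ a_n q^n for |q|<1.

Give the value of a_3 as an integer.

a_3 = 28

q^3  k|3↦f(k): 3:27 1:1  a_3=28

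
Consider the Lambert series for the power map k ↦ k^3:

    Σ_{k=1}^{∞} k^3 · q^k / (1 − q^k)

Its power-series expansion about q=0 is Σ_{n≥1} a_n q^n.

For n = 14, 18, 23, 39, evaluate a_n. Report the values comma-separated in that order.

n=14: 14·1 7·2 2·7 1·14  f→[2744+343+8+1]=3096
n=18: 18·1 9·2 6·3 3·6 2·9 1·18  f→[5832+729+216+27+8+1]=6813
n=23: 23·1 1·23  f→[12167+1]=12168
d|39:{1,3,13,39}  Σf=1+27+2197+59319=61544

3096, 6813, 12168, 61544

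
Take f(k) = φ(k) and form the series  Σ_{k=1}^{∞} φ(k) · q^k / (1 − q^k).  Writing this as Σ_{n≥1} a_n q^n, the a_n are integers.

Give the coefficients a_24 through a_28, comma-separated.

d|24:{1,2,3,4,6,8,12,24}  Σφ=1+1+2+2+2+4+4+8=24
[q^25] φ(25)=20,φ(5)=4,φ(1)=1 ⇒ 25
n=26: 26·1 13·2 2·13 1·26  φ→[12+12+1+1]=26
q^27  k|27↦φ(k): 27:18 9:6 3:2 1:1  a_27=27
n=28: 28·1 14·2 7·4 4·7 2·14 1·28  φ→[12+6+6+2+1+1]=28

24, 25, 26, 27, 28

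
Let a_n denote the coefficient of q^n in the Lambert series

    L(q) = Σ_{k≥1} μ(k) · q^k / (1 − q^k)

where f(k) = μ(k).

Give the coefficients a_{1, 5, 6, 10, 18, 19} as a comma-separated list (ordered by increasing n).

d|1:{1}  Σμ=1=1
q^5  k|5↦μ(k): 5:-1 1:1  a_5=0
n=6: 1·6 2·3 3·2 6·1  μ→[1+(-1)+(-1)+1]=0
[q^10] μ(1)=1,μ(2)=-1,μ(5)=-1,μ(10)=1 ⇒ 0
q^18  k|18↦μ(k): 18:0 9:0 6:1 3:-1 2:-1 1:1  a_18=0
n=19: 1·19 19·1  μ→[1+(-1)]=0

1, 0, 0, 0, 0, 0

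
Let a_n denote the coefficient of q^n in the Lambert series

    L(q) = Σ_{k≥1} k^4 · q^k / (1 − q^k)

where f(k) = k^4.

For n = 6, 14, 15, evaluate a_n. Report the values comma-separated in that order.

q^6  k|6↦f(k): 6:1296 3:81 2:16 1:1  a_6=1394
[q^14] f(1)=1,f(2)=16,f(7)=2401,f(14)=38416 ⇒ 40834
d|15:{15,5,3,1}  Σf=50625+625+81+1=51332

1394, 40834, 51332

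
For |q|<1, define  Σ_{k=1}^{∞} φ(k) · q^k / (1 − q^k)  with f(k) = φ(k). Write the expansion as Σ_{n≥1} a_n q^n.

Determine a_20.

q^20  k|20↦φ(k): 1:1 2:1 4:2 5:4 10:4 20:8  a_20=20

a_20 = 20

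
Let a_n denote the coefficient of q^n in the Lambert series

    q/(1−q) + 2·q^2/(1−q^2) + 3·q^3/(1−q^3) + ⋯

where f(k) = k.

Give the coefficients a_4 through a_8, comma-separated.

7, 6, 12, 8, 15

q^4  k|4↦f(k): 4:4 2:2 1:1  a_4=7
[q^5] f(5)=5,f(1)=1 ⇒ 6
n=6: 1·6 2·3 3·2 6·1  f→[1+2+3+6]=12
[q^7] f(1)=1,f(7)=7 ⇒ 8
q^8  k|8↦f(k): 8:8 4:4 2:2 1:1  a_8=15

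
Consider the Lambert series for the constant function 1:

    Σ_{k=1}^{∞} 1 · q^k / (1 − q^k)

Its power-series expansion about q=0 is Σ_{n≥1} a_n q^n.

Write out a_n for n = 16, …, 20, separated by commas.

5, 2, 6, 2, 6

n=16: 1·16 2·8 4·4 8·2 16·1  f→[1+1+1+1+1]=5
[q^17] f(1)=1,f(17)=1 ⇒ 2
q^18  k|18↦f(k): 18:1 9:1 6:1 3:1 2:1 1:1  a_18=6
d|19:{19,1}  Σf=1+1=2
d|20:{20,10,5,4,2,1}  Σf=1+1+1+1+1+1=6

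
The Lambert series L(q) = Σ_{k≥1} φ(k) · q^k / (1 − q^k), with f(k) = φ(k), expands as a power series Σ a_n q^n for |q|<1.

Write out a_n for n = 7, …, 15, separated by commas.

n=7: 7·1 1·7  φ→[6+1]=7
q^8  k|8↦φ(k): 1:1 2:1 4:2 8:4  a_8=8
[q^9] φ(1)=1,φ(3)=2,φ(9)=6 ⇒ 9
n=10: 10·1 5·2 2·5 1·10  φ→[4+4+1+1]=10
q^11  k|11↦φ(k): 11:10 1:1  a_11=11
n=12: 1·12 2·6 3·4 4·3 6·2 12·1  φ→[1+1+2+2+2+4]=12
n=13: 13·1 1·13  φ→[12+1]=13
d|14:{14,7,2,1}  Σφ=6+6+1+1=14
q^15  k|15↦φ(k): 15:8 5:4 3:2 1:1  a_15=15

7, 8, 9, 10, 11, 12, 13, 14, 15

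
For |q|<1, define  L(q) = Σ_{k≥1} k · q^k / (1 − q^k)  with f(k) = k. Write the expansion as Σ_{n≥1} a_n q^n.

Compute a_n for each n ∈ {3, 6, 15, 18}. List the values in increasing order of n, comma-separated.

4, 12, 24, 39

d|3:{1,3}  Σf=1+3=4
d|6:{1,2,3,6}  Σf=1+2+3+6=12
n=15: 15·1 5·3 3·5 1·15  f→[15+5+3+1]=24
[q^18] f(1)=1,f(2)=2,f(3)=3,f(6)=6,f(9)=9,f(18)=18 ⇒ 39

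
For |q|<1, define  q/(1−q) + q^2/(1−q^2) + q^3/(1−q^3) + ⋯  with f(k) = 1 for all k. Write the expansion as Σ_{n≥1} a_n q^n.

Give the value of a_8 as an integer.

a_8 = 4

n=8: 1·8 2·4 4·2 8·1  f→[1+1+1+1]=4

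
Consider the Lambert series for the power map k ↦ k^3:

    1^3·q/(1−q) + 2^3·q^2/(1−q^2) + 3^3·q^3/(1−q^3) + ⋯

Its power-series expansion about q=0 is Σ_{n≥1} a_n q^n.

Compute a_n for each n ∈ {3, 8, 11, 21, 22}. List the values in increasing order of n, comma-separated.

28, 585, 1332, 9632, 11988

d|3:{1,3}  Σf=1+27=28
[q^8] f(8)=512,f(4)=64,f(2)=8,f(1)=1 ⇒ 585
[q^11] f(11)=1331,f(1)=1 ⇒ 1332
q^21  k|21↦f(k): 21:9261 7:343 3:27 1:1  a_21=9632
d|22:{22,11,2,1}  Σf=10648+1331+8+1=11988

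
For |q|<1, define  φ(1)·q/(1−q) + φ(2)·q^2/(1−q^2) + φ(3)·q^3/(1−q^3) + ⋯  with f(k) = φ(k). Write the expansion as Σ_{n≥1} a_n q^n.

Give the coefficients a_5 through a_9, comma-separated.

q^5  k|5↦φ(k): 1:1 5:4  a_5=5
n=6: 6·1 3·2 2·3 1·6  φ→[2+2+1+1]=6
q^7  k|7↦φ(k): 7:6 1:1  a_7=7
[q^8] φ(8)=4,φ(4)=2,φ(2)=1,φ(1)=1 ⇒ 8
q^9  k|9↦φ(k): 9:6 3:2 1:1  a_9=9

5, 6, 7, 8, 9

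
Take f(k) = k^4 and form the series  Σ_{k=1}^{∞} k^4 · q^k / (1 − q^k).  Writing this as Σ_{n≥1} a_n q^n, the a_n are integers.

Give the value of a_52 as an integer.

a_52 = 7797426

n=52: 52·1 26·2 13·4 4·13 2·26 1·52  f→[7311616+456976+28561+256+16+1]=7797426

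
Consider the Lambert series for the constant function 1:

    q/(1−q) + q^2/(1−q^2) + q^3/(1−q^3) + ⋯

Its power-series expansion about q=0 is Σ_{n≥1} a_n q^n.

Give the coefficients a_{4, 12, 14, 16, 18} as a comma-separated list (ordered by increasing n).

3, 6, 4, 5, 6

q^4  k|4↦f(k): 1:1 2:1 4:1  a_4=3
[q^12] f(12)=1,f(6)=1,f(4)=1,f(3)=1,f(2)=1,f(1)=1 ⇒ 6
n=14: 14·1 7·2 2·7 1·14  f→[1+1+1+1]=4
[q^16] f(16)=1,f(8)=1,f(4)=1,f(2)=1,f(1)=1 ⇒ 5
q^18  k|18↦f(k): 1:1 2:1 3:1 6:1 9:1 18:1  a_18=6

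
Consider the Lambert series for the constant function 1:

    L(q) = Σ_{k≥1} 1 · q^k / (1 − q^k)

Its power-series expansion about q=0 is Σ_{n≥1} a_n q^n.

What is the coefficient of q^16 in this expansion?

a_16 = 5

q^16  k|16↦f(k): 1:1 2:1 4:1 8:1 16:1  a_16=5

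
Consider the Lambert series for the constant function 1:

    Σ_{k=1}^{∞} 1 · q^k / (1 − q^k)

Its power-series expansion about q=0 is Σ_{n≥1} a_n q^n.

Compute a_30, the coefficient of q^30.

d|30:{30,15,10,6,5,3,2,1}  Σf=1+1+1+1+1+1+1+1=8

a_30 = 8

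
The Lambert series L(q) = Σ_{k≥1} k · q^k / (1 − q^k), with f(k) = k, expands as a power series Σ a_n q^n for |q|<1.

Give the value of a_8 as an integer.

a_8 = 15

[q^8] f(8)=8,f(4)=4,f(2)=2,f(1)=1 ⇒ 15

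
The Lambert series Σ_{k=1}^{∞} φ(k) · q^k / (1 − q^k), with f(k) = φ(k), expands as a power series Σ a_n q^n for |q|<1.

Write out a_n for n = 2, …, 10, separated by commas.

[q^2] φ(1)=1,φ(2)=1 ⇒ 2
d|3:{3,1}  Σφ=2+1=3
q^4  k|4↦φ(k): 1:1 2:1 4:2  a_4=4
[q^5] φ(1)=1,φ(5)=4 ⇒ 5
q^6  k|6↦φ(k): 1:1 2:1 3:2 6:2  a_6=6
n=7: 1·7 7·1  φ→[1+6]=7
q^8  k|8↦φ(k): 8:4 4:2 2:1 1:1  a_8=8
d|9:{1,3,9}  Σφ=1+2+6=9
d|10:{1,2,5,10}  Σφ=1+1+4+4=10

2, 3, 4, 5, 6, 7, 8, 9, 10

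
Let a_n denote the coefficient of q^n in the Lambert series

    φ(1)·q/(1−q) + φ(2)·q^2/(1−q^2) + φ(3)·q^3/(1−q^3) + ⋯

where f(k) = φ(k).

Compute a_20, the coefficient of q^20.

n=20: 1·20 2·10 4·5 5·4 10·2 20·1  φ→[1+1+2+4+4+8]=20

a_20 = 20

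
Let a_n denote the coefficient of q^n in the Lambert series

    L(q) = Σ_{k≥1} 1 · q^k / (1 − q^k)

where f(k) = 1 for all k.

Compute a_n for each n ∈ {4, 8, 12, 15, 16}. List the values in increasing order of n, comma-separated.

3, 4, 6, 4, 5

q^4  k|4↦f(k): 4:1 2:1 1:1  a_4=3
q^8  k|8↦f(k): 1:1 2:1 4:1 8:1  a_8=4
q^12  k|12↦f(k): 12:1 6:1 4:1 3:1 2:1 1:1  a_12=6
[q^15] f(15)=1,f(5)=1,f(3)=1,f(1)=1 ⇒ 4
[q^16] f(1)=1,f(2)=1,f(4)=1,f(8)=1,f(16)=1 ⇒ 5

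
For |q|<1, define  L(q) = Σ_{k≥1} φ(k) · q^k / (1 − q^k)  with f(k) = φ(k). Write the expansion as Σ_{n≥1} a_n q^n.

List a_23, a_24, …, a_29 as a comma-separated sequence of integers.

[q^23] φ(1)=1,φ(23)=22 ⇒ 23
d|24:{24,12,8,6,4,3,2,1}  Σφ=8+4+4+2+2+2+1+1=24
n=25: 25·1 5·5 1·25  φ→[20+4+1]=25
[q^26] φ(26)=12,φ(13)=12,φ(2)=1,φ(1)=1 ⇒ 26
q^27  k|27↦φ(k): 27:18 9:6 3:2 1:1  a_27=27
[q^28] φ(28)=12,φ(14)=6,φ(7)=6,φ(4)=2,φ(2)=1,φ(1)=1 ⇒ 28
[q^29] φ(1)=1,φ(29)=28 ⇒ 29

23, 24, 25, 26, 27, 28, 29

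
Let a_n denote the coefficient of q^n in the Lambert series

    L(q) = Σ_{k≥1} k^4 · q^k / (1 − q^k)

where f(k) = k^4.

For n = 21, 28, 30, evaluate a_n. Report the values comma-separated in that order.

q^21  k|21↦f(k): 1:1 3:81 7:2401 21:194481  a_21=196964
q^28  k|28↦f(k): 1:1 2:16 4:256 7:2401 14:38416 28:614656  a_28=655746
q^30  k|30↦f(k): 1:1 2:16 3:81 5:625 6:1296 10:10000 15:50625 30:810000  a_30=872644

196964, 655746, 872644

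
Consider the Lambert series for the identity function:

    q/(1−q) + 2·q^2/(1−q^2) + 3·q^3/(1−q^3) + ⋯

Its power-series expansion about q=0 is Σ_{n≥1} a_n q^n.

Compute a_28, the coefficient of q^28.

d|28:{28,14,7,4,2,1}  Σf=28+14+7+4+2+1=56

a_28 = 56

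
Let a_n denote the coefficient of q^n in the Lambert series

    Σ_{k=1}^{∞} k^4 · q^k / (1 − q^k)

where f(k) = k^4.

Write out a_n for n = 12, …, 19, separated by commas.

d|12:{1,2,3,4,6,12}  Σf=1+16+81+256+1296+20736=22386
n=13: 1·13 13·1  f→[1+28561]=28562
n=14: 1·14 2·7 7·2 14·1  f→[1+16+2401+38416]=40834
q^15  k|15↦f(k): 1:1 3:81 5:625 15:50625  a_15=51332
q^16  k|16↦f(k): 16:65536 8:4096 4:256 2:16 1:1  a_16=69905
d|17:{17,1}  Σf=83521+1=83522
d|18:{1,2,3,6,9,18}  Σf=1+16+81+1296+6561+104976=112931
[q^19] f(1)=1,f(19)=130321 ⇒ 130322

22386, 28562, 40834, 51332, 69905, 83522, 112931, 130322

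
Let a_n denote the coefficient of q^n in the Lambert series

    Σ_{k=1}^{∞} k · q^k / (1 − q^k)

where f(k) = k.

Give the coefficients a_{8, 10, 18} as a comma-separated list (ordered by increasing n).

15, 18, 39

q^8  k|8↦f(k): 1:1 2:2 4:4 8:8  a_8=15
q^10  k|10↦f(k): 1:1 2:2 5:5 10:10  a_10=18
d|18:{1,2,3,6,9,18}  Σf=1+2+3+6+9+18=39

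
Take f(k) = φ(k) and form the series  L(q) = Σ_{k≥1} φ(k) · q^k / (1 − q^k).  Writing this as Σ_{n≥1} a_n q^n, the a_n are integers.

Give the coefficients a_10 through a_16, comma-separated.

n=10: 1·10 2·5 5·2 10·1  φ→[1+1+4+4]=10
[q^11] φ(11)=10,φ(1)=1 ⇒ 11
[q^12] φ(1)=1,φ(2)=1,φ(3)=2,φ(4)=2,φ(6)=2,φ(12)=4 ⇒ 12
n=13: 1·13 13·1  φ→[1+12]=13
n=14: 1·14 2·7 7·2 14·1  φ→[1+1+6+6]=14
n=15: 15·1 5·3 3·5 1·15  φ→[8+4+2+1]=15
[q^16] φ(1)=1,φ(2)=1,φ(4)=2,φ(8)=4,φ(16)=8 ⇒ 16

10, 11, 12, 13, 14, 15, 16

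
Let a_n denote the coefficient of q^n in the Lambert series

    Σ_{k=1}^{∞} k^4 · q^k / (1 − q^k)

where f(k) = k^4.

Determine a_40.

n=40: 1·40 2·20 4·10 5·8 8·5 10·4 20·2 40·1  f→[1+16+256+625+4096+10000+160000+2560000]=2734994

a_40 = 2734994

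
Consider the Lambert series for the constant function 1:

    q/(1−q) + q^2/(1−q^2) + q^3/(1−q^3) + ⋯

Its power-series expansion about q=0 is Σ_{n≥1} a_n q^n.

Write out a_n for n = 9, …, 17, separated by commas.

q^9  k|9↦f(k): 1:1 3:1 9:1  a_9=3
n=10: 10·1 5·2 2·5 1·10  f→[1+1+1+1]=4
d|11:{1,11}  Σf=1+1=2
d|12:{1,2,3,4,6,12}  Σf=1+1+1+1+1+1=6
n=13: 1·13 13·1  f→[1+1]=2
q^14  k|14↦f(k): 1:1 2:1 7:1 14:1  a_14=4
q^15  k|15↦f(k): 15:1 5:1 3:1 1:1  a_15=4
d|16:{16,8,4,2,1}  Σf=1+1+1+1+1=5
d|17:{17,1}  Σf=1+1=2

3, 4, 2, 6, 2, 4, 4, 5, 2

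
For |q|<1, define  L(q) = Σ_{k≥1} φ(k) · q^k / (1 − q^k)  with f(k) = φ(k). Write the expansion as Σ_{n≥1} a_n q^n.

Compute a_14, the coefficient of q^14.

q^14  k|14↦φ(k): 14:6 7:6 2:1 1:1  a_14=14

a_14 = 14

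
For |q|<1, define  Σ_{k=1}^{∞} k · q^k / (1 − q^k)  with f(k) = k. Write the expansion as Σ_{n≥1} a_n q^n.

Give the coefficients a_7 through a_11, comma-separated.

8, 15, 13, 18, 12

q^7  k|7↦f(k): 7:7 1:1  a_7=8
n=8: 8·1 4·2 2·4 1·8  f→[8+4+2+1]=15
d|9:{1,3,9}  Σf=1+3+9=13
q^10  k|10↦f(k): 10:10 5:5 2:2 1:1  a_10=18
d|11:{1,11}  Σf=1+11=12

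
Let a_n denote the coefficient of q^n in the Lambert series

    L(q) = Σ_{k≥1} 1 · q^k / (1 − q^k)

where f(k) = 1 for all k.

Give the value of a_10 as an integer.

[q^10] f(1)=1,f(2)=1,f(5)=1,f(10)=1 ⇒ 4

a_10 = 4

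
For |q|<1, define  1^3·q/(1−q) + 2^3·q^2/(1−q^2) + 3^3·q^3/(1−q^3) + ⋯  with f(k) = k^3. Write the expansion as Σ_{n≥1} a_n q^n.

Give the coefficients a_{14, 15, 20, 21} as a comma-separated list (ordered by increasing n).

q^14  k|14↦f(k): 14:2744 7:343 2:8 1:1  a_14=3096
q^15  k|15↦f(k): 1:1 3:27 5:125 15:3375  a_15=3528
q^20  k|20↦f(k): 20:8000 10:1000 5:125 4:64 2:8 1:1  a_20=9198
[q^21] f(21)=9261,f(7)=343,f(3)=27,f(1)=1 ⇒ 9632

3096, 3528, 9198, 9632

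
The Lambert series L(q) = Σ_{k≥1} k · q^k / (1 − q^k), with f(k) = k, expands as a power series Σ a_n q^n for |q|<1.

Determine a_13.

a_13 = 14

d|13:{13,1}  Σf=13+1=14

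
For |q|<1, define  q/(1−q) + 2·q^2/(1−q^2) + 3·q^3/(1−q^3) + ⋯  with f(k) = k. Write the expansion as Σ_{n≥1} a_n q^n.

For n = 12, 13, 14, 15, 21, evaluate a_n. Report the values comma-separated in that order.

28, 14, 24, 24, 32

[q^12] f(1)=1,f(2)=2,f(3)=3,f(4)=4,f(6)=6,f(12)=12 ⇒ 28
d|13:{1,13}  Σf=1+13=14
d|14:{1,2,7,14}  Σf=1+2+7+14=24
[q^15] f(15)=15,f(5)=5,f(3)=3,f(1)=1 ⇒ 24
[q^21] f(1)=1,f(3)=3,f(7)=7,f(21)=21 ⇒ 32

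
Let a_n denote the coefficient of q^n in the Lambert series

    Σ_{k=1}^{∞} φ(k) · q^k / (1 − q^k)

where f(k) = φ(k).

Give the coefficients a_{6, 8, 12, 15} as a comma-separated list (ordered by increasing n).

[q^6] φ(6)=2,φ(3)=2,φ(2)=1,φ(1)=1 ⇒ 6
q^8  k|8↦φ(k): 1:1 2:1 4:2 8:4  a_8=8
d|12:{1,2,3,4,6,12}  Σφ=1+1+2+2+2+4=12
[q^15] φ(15)=8,φ(5)=4,φ(3)=2,φ(1)=1 ⇒ 15

6, 8, 12, 15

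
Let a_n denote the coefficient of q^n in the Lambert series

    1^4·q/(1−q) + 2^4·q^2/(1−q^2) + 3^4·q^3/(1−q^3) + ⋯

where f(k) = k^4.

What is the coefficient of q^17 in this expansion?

a_17 = 83522

n=17: 17·1 1·17  f→[83521+1]=83522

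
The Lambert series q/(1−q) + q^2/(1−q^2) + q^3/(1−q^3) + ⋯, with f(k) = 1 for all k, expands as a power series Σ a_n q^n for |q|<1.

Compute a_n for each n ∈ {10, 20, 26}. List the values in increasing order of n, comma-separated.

4, 6, 4

d|10:{1,2,5,10}  Σf=1+1+1+1=4
d|20:{1,2,4,5,10,20}  Σf=1+1+1+1+1+1=6
d|26:{26,13,2,1}  Σf=1+1+1+1=4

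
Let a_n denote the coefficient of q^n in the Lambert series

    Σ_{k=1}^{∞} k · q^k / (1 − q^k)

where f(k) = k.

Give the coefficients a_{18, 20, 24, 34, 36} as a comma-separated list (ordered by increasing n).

39, 42, 60, 54, 91

n=18: 18·1 9·2 6·3 3·6 2·9 1·18  f→[18+9+6+3+2+1]=39
n=20: 1·20 2·10 4·5 5·4 10·2 20·1  f→[1+2+4+5+10+20]=42
d|24:{24,12,8,6,4,3,2,1}  Σf=24+12+8+6+4+3+2+1=60
[q^34] f(34)=34,f(17)=17,f(2)=2,f(1)=1 ⇒ 54
q^36  k|36↦f(k): 36:36 18:18 12:12 9:9 6:6 4:4 3:3 2:2 1:1  a_36=91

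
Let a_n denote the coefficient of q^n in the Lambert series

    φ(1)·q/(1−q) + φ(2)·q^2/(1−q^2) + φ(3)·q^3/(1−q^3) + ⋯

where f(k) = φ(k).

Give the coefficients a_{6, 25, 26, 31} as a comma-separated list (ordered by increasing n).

n=6: 6·1 3·2 2·3 1·6  φ→[2+2+1+1]=6
d|25:{1,5,25}  Σφ=1+4+20=25
q^26  k|26↦φ(k): 26:12 13:12 2:1 1:1  a_26=26
n=31: 31·1 1·31  φ→[30+1]=31

6, 25, 26, 31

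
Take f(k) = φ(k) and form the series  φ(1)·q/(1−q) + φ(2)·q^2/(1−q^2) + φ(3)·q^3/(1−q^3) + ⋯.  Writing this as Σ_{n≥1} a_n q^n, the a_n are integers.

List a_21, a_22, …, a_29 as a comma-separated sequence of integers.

d|21:{1,3,7,21}  Σφ=1+2+6+12=21
n=22: 1·22 2·11 11·2 22·1  φ→[1+1+10+10]=22
[q^23] φ(1)=1,φ(23)=22 ⇒ 23
[q^24] φ(1)=1,φ(2)=1,φ(3)=2,φ(4)=2,φ(6)=2,φ(8)=4,φ(12)=4,φ(24)=8 ⇒ 24
d|25:{1,5,25}  Σφ=1+4+20=25
n=26: 1·26 2·13 13·2 26·1  φ→[1+1+12+12]=26
d|27:{27,9,3,1}  Σφ=18+6+2+1=27
d|28:{1,2,4,7,14,28}  Σφ=1+1+2+6+6+12=28
[q^29] φ(29)=28,φ(1)=1 ⇒ 29

21, 22, 23, 24, 25, 26, 27, 28, 29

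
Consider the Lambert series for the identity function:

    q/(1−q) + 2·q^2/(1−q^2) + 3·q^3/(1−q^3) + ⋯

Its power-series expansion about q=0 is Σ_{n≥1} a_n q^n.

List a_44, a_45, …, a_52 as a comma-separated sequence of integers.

84, 78, 72, 48, 124, 57, 93, 72, 98

q^44  k|44↦f(k): 1:1 2:2 4:4 11:11 22:22 44:44  a_44=84
d|45:{45,15,9,5,3,1}  Σf=45+15+9+5+3+1=78
q^46  k|46↦f(k): 46:46 23:23 2:2 1:1  a_46=72
d|47:{1,47}  Σf=1+47=48
q^48  k|48↦f(k): 48:48 24:24 16:16 12:12 8:8 6:6 4:4 3:3 2:2 1:1  a_48=124
[q^49] f(1)=1,f(7)=7,f(49)=49 ⇒ 57
n=50: 50·1 25·2 10·5 5·10 2·25 1·50  f→[50+25+10+5+2+1]=93
q^51  k|51↦f(k): 1:1 3:3 17:17 51:51  a_51=72
[q^52] f(52)=52,f(26)=26,f(13)=13,f(4)=4,f(2)=2,f(1)=1 ⇒ 98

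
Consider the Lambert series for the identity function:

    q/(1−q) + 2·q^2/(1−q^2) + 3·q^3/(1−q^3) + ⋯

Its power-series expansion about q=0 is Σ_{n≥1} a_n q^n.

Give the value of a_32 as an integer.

[q^32] f(1)=1,f(2)=2,f(4)=4,f(8)=8,f(16)=16,f(32)=32 ⇒ 63

a_32 = 63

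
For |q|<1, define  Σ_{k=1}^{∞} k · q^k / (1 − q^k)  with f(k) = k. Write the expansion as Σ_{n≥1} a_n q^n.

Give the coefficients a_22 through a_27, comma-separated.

[q^22] f(1)=1,f(2)=2,f(11)=11,f(22)=22 ⇒ 36
q^23  k|23↦f(k): 23:23 1:1  a_23=24
q^24  k|24↦f(k): 1:1 2:2 3:3 4:4 6:6 8:8 12:12 24:24  a_24=60
d|25:{1,5,25}  Σf=1+5+25=31
q^26  k|26↦f(k): 26:26 13:13 2:2 1:1  a_26=42
n=27: 1·27 3·9 9·3 27·1  f→[1+3+9+27]=40

36, 24, 60, 31, 42, 40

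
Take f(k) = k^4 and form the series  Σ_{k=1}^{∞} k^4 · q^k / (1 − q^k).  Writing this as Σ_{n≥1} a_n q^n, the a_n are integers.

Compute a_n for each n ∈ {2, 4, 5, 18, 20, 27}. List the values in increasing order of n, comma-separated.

q^2  k|2↦f(k): 2:16 1:1  a_2=17
d|4:{4,2,1}  Σf=256+16+1=273
n=5: 5·1 1·5  f→[625+1]=626
[q^18] f(18)=104976,f(9)=6561,f(6)=1296,f(3)=81,f(2)=16,f(1)=1 ⇒ 112931
d|20:{1,2,4,5,10,20}  Σf=1+16+256+625+10000+160000=170898
q^27  k|27↦f(k): 1:1 3:81 9:6561 27:531441  a_27=538084

17, 273, 626, 112931, 170898, 538084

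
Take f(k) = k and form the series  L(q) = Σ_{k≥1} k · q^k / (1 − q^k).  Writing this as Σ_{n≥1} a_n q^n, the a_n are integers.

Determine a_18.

a_18 = 39

[q^18] f(18)=18,f(9)=9,f(6)=6,f(3)=3,f(2)=2,f(1)=1 ⇒ 39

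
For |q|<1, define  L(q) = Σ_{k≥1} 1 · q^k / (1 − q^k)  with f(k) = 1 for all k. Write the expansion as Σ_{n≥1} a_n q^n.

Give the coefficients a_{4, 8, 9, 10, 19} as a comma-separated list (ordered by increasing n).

q^4  k|4↦f(k): 4:1 2:1 1:1  a_4=3
q^8  k|8↦f(k): 8:1 4:1 2:1 1:1  a_8=4
[q^9] f(9)=1,f(3)=1,f(1)=1 ⇒ 3
n=10: 1·10 2·5 5·2 10·1  f→[1+1+1+1]=4
n=19: 19·1 1·19  f→[1+1]=2

3, 4, 3, 4, 2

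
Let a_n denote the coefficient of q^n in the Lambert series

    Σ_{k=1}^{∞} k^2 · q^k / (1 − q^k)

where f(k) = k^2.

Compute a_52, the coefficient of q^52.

a_52 = 3570

n=52: 1·52 2·26 4·13 13·4 26·2 52·1  f→[1+4+16+169+676+2704]=3570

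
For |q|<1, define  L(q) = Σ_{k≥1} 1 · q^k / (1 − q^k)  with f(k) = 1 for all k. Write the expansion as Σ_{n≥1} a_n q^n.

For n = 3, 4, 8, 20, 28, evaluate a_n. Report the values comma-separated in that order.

2, 3, 4, 6, 6

d|3:{1,3}  Σf=1+1=2
[q^4] f(1)=1,f(2)=1,f(4)=1 ⇒ 3
q^8  k|8↦f(k): 1:1 2:1 4:1 8:1  a_8=4
n=20: 1·20 2·10 4·5 5·4 10·2 20·1  f→[1+1+1+1+1+1]=6
n=28: 28·1 14·2 7·4 4·7 2·14 1·28  f→[1+1+1+1+1+1]=6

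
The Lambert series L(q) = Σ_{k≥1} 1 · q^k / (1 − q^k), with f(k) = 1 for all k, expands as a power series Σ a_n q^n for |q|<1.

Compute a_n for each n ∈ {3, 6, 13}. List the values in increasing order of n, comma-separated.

d|3:{1,3}  Σf=1+1=2
q^6  k|6↦f(k): 1:1 2:1 3:1 6:1  a_6=4
[q^13] f(1)=1,f(13)=1 ⇒ 2

2, 4, 2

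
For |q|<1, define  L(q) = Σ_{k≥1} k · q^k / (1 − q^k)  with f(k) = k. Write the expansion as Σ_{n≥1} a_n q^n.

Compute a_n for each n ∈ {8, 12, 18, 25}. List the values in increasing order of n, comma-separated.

d|8:{8,4,2,1}  Σf=8+4+2+1=15
[q^12] f(1)=1,f(2)=2,f(3)=3,f(4)=4,f(6)=6,f(12)=12 ⇒ 28
d|18:{1,2,3,6,9,18}  Σf=1+2+3+6+9+18=39
n=25: 1·25 5·5 25·1  f→[1+5+25]=31

15, 28, 39, 31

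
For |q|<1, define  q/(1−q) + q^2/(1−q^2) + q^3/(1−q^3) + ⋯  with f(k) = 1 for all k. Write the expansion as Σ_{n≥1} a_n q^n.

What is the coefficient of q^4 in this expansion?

a_4 = 3

d|4:{4,2,1}  Σf=1+1+1=3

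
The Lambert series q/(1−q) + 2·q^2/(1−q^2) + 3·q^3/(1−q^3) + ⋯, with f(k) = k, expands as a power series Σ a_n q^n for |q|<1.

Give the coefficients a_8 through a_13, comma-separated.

n=8: 1·8 2·4 4·2 8·1  f→[1+2+4+8]=15
q^9  k|9↦f(k): 1:1 3:3 9:9  a_9=13
[q^10] f(10)=10,f(5)=5,f(2)=2,f(1)=1 ⇒ 18
q^11  k|11↦f(k): 11:11 1:1  a_11=12
q^12  k|12↦f(k): 12:12 6:6 4:4 3:3 2:2 1:1  a_12=28
n=13: 13·1 1·13  f→[13+1]=14

15, 13, 18, 12, 28, 14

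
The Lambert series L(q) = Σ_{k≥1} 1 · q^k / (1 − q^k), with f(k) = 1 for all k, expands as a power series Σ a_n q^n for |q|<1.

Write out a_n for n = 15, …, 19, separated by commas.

4, 5, 2, 6, 2

[q^15] f(1)=1,f(3)=1,f(5)=1,f(15)=1 ⇒ 4
q^16  k|16↦f(k): 1:1 2:1 4:1 8:1 16:1  a_16=5
d|17:{1,17}  Σf=1+1=2
[q^18] f(18)=1,f(9)=1,f(6)=1,f(3)=1,f(2)=1,f(1)=1 ⇒ 6
[q^19] f(1)=1,f(19)=1 ⇒ 2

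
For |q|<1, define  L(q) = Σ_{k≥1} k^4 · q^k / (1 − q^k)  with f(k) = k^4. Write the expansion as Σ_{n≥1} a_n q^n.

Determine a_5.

a_5 = 626

[q^5] f(5)=625,f(1)=1 ⇒ 626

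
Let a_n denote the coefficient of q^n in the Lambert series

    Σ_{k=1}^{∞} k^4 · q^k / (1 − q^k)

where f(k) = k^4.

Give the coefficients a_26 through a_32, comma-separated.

n=26: 1·26 2·13 13·2 26·1  f→[1+16+28561+456976]=485554
q^27  k|27↦f(k): 27:531441 9:6561 3:81 1:1  a_27=538084
q^28  k|28↦f(k): 1:1 2:16 4:256 7:2401 14:38416 28:614656  a_28=655746
d|29:{1,29}  Σf=1+707281=707282
d|30:{1,2,3,5,6,10,15,30}  Σf=1+16+81+625+1296+10000+50625+810000=872644
q^31  k|31↦f(k): 31:923521 1:1  a_31=923522
q^32  k|32↦f(k): 32:1048576 16:65536 8:4096 4:256 2:16 1:1  a_32=1118481

485554, 538084, 655746, 707282, 872644, 923522, 1118481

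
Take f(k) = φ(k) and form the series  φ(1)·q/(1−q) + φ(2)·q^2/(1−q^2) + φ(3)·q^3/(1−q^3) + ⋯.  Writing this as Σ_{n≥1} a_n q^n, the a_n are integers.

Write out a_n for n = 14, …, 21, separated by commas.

[q^14] φ(1)=1,φ(2)=1,φ(7)=6,φ(14)=6 ⇒ 14
n=15: 15·1 5·3 3·5 1·15  φ→[8+4+2+1]=15
n=16: 1·16 2·8 4·4 8·2 16·1  φ→[1+1+2+4+8]=16
[q^17] φ(17)=16,φ(1)=1 ⇒ 17
n=18: 1·18 2·9 3·6 6·3 9·2 18·1  φ→[1+1+2+2+6+6]=18
d|19:{19,1}  Σφ=18+1=19
n=20: 20·1 10·2 5·4 4·5 2·10 1·20  φ→[8+4+4+2+1+1]=20
q^21  k|21↦φ(k): 21:12 7:6 3:2 1:1  a_21=21

14, 15, 16, 17, 18, 19, 20, 21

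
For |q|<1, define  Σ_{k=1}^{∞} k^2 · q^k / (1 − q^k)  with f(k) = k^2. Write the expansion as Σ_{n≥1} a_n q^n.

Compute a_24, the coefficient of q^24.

[q^24] f(1)=1,f(2)=4,f(3)=9,f(4)=16,f(6)=36,f(8)=64,f(12)=144,f(24)=576 ⇒ 850

a_24 = 850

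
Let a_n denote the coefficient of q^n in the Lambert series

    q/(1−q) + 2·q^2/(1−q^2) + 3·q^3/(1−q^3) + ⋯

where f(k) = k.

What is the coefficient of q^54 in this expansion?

[q^54] f(54)=54,f(27)=27,f(18)=18,f(9)=9,f(6)=6,f(3)=3,f(2)=2,f(1)=1 ⇒ 120

a_54 = 120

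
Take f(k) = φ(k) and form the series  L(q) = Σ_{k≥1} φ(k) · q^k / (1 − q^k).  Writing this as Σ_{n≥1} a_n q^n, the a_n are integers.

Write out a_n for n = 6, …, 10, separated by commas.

[q^6] φ(1)=1,φ(2)=1,φ(3)=2,φ(6)=2 ⇒ 6
q^7  k|7↦φ(k): 7:6 1:1  a_7=7
n=8: 8·1 4·2 2·4 1·8  φ→[4+2+1+1]=8
[q^9] φ(1)=1,φ(3)=2,φ(9)=6 ⇒ 9
d|10:{1,2,5,10}  Σφ=1+1+4+4=10

6, 7, 8, 9, 10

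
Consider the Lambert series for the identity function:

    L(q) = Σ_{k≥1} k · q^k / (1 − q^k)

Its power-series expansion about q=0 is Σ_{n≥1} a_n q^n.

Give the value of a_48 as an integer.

n=48: 48·1 24·2 16·3 12·4 8·6 6·8 4·12 3·16 2·24 1·48  f→[48+24+16+12+8+6+4+3+2+1]=124

a_48 = 124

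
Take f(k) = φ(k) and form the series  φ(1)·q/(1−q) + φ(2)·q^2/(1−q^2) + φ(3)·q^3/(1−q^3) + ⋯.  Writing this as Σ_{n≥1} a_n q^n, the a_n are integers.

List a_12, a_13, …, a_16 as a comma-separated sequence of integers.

q^12  k|12↦φ(k): 12:4 6:2 4:2 3:2 2:1 1:1  a_12=12
q^13  k|13↦φ(k): 13:12 1:1  a_13=13
n=14: 14·1 7·2 2·7 1·14  φ→[6+6+1+1]=14
n=15: 15·1 5·3 3·5 1·15  φ→[8+4+2+1]=15
q^16  k|16↦φ(k): 1:1 2:1 4:2 8:4 16:8  a_16=16

12, 13, 14, 15, 16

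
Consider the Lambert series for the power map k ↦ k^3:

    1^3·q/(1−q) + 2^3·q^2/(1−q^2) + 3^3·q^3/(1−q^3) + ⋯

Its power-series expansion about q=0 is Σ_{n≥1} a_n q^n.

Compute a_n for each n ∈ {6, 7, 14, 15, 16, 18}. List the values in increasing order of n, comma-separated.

d|6:{6,3,2,1}  Σf=216+27+8+1=252
d|7:{1,7}  Σf=1+343=344
q^14  k|14↦f(k): 14:2744 7:343 2:8 1:1  a_14=3096
d|15:{15,5,3,1}  Σf=3375+125+27+1=3528
[q^16] f(1)=1,f(2)=8,f(4)=64,f(8)=512,f(16)=4096 ⇒ 4681
q^18  k|18↦f(k): 1:1 2:8 3:27 6:216 9:729 18:5832  a_18=6813

252, 344, 3096, 3528, 4681, 6813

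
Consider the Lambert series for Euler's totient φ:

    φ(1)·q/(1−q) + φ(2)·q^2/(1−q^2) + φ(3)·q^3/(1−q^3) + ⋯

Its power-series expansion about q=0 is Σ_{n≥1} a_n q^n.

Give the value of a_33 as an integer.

q^33  k|33↦φ(k): 1:1 3:2 11:10 33:20  a_33=33

a_33 = 33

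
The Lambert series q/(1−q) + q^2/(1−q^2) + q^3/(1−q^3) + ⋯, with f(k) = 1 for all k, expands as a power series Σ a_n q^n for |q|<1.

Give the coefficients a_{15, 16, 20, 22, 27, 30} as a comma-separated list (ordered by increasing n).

n=15: 1·15 3·5 5·3 15·1  f→[1+1+1+1]=4
d|16:{16,8,4,2,1}  Σf=1+1+1+1+1=5
d|20:{1,2,4,5,10,20}  Σf=1+1+1+1+1+1=6
d|22:{1,2,11,22}  Σf=1+1+1+1=4
d|27:{27,9,3,1}  Σf=1+1+1+1=4
n=30: 1·30 2·15 3·10 5·6 6·5 10·3 15·2 30·1  f→[1+1+1+1+1+1+1+1]=8

4, 5, 6, 4, 4, 8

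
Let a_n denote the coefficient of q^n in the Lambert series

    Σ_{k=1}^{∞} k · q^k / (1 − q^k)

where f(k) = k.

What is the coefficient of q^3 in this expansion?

n=3: 3·1 1·3  f→[3+1]=4

a_3 = 4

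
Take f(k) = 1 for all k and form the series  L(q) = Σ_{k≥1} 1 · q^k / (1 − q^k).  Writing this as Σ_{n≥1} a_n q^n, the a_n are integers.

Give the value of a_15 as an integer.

d|15:{15,5,3,1}  Σf=1+1+1+1=4

a_15 = 4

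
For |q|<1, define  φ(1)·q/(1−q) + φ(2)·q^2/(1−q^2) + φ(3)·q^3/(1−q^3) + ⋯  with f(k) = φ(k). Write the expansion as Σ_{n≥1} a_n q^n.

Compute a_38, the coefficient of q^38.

q^38  k|38↦φ(k): 1:1 2:1 19:18 38:18  a_38=38

a_38 = 38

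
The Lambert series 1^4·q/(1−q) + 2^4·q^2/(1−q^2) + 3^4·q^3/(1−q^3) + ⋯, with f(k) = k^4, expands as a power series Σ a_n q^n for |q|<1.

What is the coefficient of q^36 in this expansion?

a_36 = 1813539

n=36: 1·36 2·18 3·12 4·9 6·6 9·4 12·3 18·2 36·1  f→[1+16+81+256+1296+6561+20736+104976+1679616]=1813539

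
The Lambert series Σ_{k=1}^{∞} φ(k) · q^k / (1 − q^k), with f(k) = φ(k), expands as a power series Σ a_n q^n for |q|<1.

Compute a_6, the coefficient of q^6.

q^6  k|6↦φ(k): 6:2 3:2 2:1 1:1  a_6=6

a_6 = 6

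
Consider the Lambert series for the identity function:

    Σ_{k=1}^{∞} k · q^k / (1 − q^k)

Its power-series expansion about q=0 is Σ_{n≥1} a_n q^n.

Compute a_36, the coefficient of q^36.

d|36:{36,18,12,9,6,4,3,2,1}  Σf=36+18+12+9+6+4+3+2+1=91

a_36 = 91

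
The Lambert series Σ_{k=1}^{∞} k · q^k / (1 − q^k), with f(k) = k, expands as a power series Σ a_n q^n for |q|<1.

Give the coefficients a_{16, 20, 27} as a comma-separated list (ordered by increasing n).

31, 42, 40

[q^16] f(1)=1,f(2)=2,f(4)=4,f(8)=8,f(16)=16 ⇒ 31
n=20: 1·20 2·10 4·5 5·4 10·2 20·1  f→[1+2+4+5+10+20]=42
q^27  k|27↦f(k): 27:27 9:9 3:3 1:1  a_27=40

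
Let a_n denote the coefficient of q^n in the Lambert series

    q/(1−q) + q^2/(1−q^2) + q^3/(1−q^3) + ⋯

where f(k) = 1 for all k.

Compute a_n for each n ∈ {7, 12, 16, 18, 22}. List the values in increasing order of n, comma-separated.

q^7  k|7↦f(k): 7:1 1:1  a_7=2
[q^12] f(12)=1,f(6)=1,f(4)=1,f(3)=1,f(2)=1,f(1)=1 ⇒ 6
d|16:{1,2,4,8,16}  Σf=1+1+1+1+1=5
q^18  k|18↦f(k): 1:1 2:1 3:1 6:1 9:1 18:1  a_18=6
d|22:{1,2,11,22}  Σf=1+1+1+1=4

2, 6, 5, 6, 4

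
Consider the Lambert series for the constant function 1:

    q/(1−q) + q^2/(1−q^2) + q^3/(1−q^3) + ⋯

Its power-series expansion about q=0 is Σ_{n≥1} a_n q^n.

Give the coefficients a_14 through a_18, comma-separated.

n=14: 14·1 7·2 2·7 1·14  f→[1+1+1+1]=4
q^15  k|15↦f(k): 15:1 5:1 3:1 1:1  a_15=4
[q^16] f(1)=1,f(2)=1,f(4)=1,f(8)=1,f(16)=1 ⇒ 5
q^17  k|17↦f(k): 17:1 1:1  a_17=2
q^18  k|18↦f(k): 1:1 2:1 3:1 6:1 9:1 18:1  a_18=6

4, 4, 5, 2, 6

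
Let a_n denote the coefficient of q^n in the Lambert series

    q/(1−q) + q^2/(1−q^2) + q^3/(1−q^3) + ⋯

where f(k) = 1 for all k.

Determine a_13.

a_13 = 2

[q^13] f(13)=1,f(1)=1 ⇒ 2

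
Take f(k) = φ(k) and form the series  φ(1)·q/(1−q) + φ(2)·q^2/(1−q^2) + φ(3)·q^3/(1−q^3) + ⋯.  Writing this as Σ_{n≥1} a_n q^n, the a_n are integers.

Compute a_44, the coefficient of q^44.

[q^44] φ(1)=1,φ(2)=1,φ(4)=2,φ(11)=10,φ(22)=10,φ(44)=20 ⇒ 44

a_44 = 44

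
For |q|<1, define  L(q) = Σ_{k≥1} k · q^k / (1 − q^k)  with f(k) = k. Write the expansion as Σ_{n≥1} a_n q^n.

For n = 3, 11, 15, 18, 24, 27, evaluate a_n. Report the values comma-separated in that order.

[q^3] f(3)=3,f(1)=1 ⇒ 4
n=11: 11·1 1·11  f→[11+1]=12
q^15  k|15↦f(k): 1:1 3:3 5:5 15:15  a_15=24
d|18:{18,9,6,3,2,1}  Σf=18+9+6+3+2+1=39
[q^24] f(1)=1,f(2)=2,f(3)=3,f(4)=4,f(6)=6,f(8)=8,f(12)=12,f(24)=24 ⇒ 60
q^27  k|27↦f(k): 27:27 9:9 3:3 1:1  a_27=40

4, 12, 24, 39, 60, 40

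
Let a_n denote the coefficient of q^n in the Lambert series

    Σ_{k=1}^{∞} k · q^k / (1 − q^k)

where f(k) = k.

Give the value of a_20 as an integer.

a_20 = 42

[q^20] f(20)=20,f(10)=10,f(5)=5,f(4)=4,f(2)=2,f(1)=1 ⇒ 42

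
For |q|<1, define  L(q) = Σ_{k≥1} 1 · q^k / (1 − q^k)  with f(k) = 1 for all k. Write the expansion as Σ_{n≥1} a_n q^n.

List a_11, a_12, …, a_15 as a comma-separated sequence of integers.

n=11: 1·11 11·1  f→[1+1]=2
d|12:{12,6,4,3,2,1}  Σf=1+1+1+1+1+1=6
n=13: 13·1 1·13  f→[1+1]=2
d|14:{1,2,7,14}  Σf=1+1+1+1=4
d|15:{1,3,5,15}  Σf=1+1+1+1=4

2, 6, 2, 4, 4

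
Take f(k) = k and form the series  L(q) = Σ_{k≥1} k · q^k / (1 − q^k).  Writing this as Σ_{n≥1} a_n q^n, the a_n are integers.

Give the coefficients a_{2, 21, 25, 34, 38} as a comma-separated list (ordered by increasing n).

3, 32, 31, 54, 60

d|2:{1,2}  Σf=1+2=3
n=21: 21·1 7·3 3·7 1·21  f→[21+7+3+1]=32
[q^25] f(25)=25,f(5)=5,f(1)=1 ⇒ 31
[q^34] f(34)=34,f(17)=17,f(2)=2,f(1)=1 ⇒ 54
d|38:{38,19,2,1}  Σf=38+19+2+1=60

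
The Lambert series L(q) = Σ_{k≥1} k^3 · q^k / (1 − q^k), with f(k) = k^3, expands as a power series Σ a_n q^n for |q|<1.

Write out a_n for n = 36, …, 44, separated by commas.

55261, 50654, 61740, 61544, 73710, 68922, 86688, 79508, 97236

n=36: 36·1 18·2 12·3 9·4 6·6 4·9 3·12 2·18 1·36  f→[46656+5832+1728+729+216+64+27+8+1]=55261
n=37: 1·37 37·1  f→[1+50653]=50654
q^38  k|38↦f(k): 38:54872 19:6859 2:8 1:1  a_38=61740
n=39: 1·39 3·13 13·3 39·1  f→[1+27+2197+59319]=61544
[q^40] f(40)=64000,f(20)=8000,f(10)=1000,f(8)=512,f(5)=125,f(4)=64,f(2)=8,f(1)=1 ⇒ 73710
n=41: 1·41 41·1  f→[1+68921]=68922
d|42:{1,2,3,6,7,14,21,42}  Σf=1+8+27+216+343+2744+9261+74088=86688
n=43: 43·1 1·43  f→[79507+1]=79508
n=44: 44·1 22·2 11·4 4·11 2·22 1·44  f→[85184+10648+1331+64+8+1]=97236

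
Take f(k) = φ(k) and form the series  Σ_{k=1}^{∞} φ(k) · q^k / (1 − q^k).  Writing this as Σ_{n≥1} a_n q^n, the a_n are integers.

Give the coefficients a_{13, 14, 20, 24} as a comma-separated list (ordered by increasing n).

q^13  k|13↦φ(k): 1:1 13:12  a_13=13
n=14: 1·14 2·7 7·2 14·1  φ→[1+1+6+6]=14
n=20: 20·1 10·2 5·4 4·5 2·10 1·20  φ→[8+4+4+2+1+1]=20
n=24: 1·24 2·12 3·8 4·6 6·4 8·3 12·2 24·1  φ→[1+1+2+2+2+4+4+8]=24

13, 14, 20, 24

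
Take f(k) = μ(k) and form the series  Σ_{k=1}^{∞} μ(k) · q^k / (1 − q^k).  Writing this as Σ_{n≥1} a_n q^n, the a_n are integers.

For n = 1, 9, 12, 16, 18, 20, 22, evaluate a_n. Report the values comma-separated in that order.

q^1  k|1↦μ(k): 1:1  a_1=1
d|9:{1,3,9}  Σμ=1+(-1)+0=0
[q^12] μ(1)=1,μ(2)=-1,μ(3)=-1,μ(4)=0,μ(6)=1,μ(12)=0 ⇒ 0
d|16:{16,8,4,2,1}  Σμ=0+0+0+(-1)+1=0
q^18  k|18↦μ(k): 18:0 9:0 6:1 3:-1 2:-1 1:1  a_18=0
n=20: 20·1 10·2 5·4 4·5 2·10 1·20  μ→[0+1+(-1)+0+(-1)+1]=0
[q^22] μ(22)=1,μ(11)=-1,μ(2)=-1,μ(1)=1 ⇒ 0

1, 0, 0, 0, 0, 0, 0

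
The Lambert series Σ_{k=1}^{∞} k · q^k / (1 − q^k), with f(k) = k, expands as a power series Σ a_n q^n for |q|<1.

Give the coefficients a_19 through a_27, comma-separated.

20, 42, 32, 36, 24, 60, 31, 42, 40

n=19: 19·1 1·19  f→[19+1]=20
[q^20] f(1)=1,f(2)=2,f(4)=4,f(5)=5,f(10)=10,f(20)=20 ⇒ 42
n=21: 1·21 3·7 7·3 21·1  f→[1+3+7+21]=32
d|22:{1,2,11,22}  Σf=1+2+11+22=36
[q^23] f(1)=1,f(23)=23 ⇒ 24
n=24: 24·1 12·2 8·3 6·4 4·6 3·8 2·12 1·24  f→[24+12+8+6+4+3+2+1]=60
q^25  k|25↦f(k): 25:25 5:5 1:1  a_25=31
q^26  k|26↦f(k): 1:1 2:2 13:13 26:26  a_26=42
n=27: 1·27 3·9 9·3 27·1  f→[1+3+9+27]=40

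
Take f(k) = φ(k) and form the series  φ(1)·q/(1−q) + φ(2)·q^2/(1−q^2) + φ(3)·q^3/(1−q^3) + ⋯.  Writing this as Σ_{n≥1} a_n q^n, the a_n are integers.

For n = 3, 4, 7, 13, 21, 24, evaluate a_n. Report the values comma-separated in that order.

q^3  k|3↦φ(k): 1:1 3:2  a_3=3
n=4: 1·4 2·2 4·1  φ→[1+1+2]=4
q^7  k|7↦φ(k): 7:6 1:1  a_7=7
q^13  k|13↦φ(k): 1:1 13:12  a_13=13
n=21: 1·21 3·7 7·3 21·1  φ→[1+2+6+12]=21
q^24  k|24↦φ(k): 1:1 2:1 3:2 4:2 6:2 8:4 12:4 24:8  a_24=24

3, 4, 7, 13, 21, 24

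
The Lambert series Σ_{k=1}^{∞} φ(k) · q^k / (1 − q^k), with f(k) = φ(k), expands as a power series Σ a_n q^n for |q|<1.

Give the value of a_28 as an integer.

d|28:{28,14,7,4,2,1}  Σφ=12+6+6+2+1+1=28

a_28 = 28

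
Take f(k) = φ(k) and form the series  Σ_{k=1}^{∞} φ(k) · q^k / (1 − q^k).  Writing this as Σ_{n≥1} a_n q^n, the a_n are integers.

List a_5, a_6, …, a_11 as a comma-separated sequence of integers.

q^5  k|5↦φ(k): 5:4 1:1  a_5=5
n=6: 1·6 2·3 3·2 6·1  φ→[1+1+2+2]=6
d|7:{1,7}  Σφ=1+6=7
d|8:{8,4,2,1}  Σφ=4+2+1+1=8
n=9: 1·9 3·3 9·1  φ→[1+2+6]=9
n=10: 1·10 2·5 5·2 10·1  φ→[1+1+4+4]=10
d|11:{11,1}  Σφ=10+1=11

5, 6, 7, 8, 9, 10, 11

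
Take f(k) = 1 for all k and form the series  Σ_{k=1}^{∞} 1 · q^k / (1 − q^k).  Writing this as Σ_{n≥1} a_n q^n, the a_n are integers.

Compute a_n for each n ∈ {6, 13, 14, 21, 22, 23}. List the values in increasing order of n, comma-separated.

4, 2, 4, 4, 4, 2

d|6:{1,2,3,6}  Σf=1+1+1+1=4
q^13  k|13↦f(k): 13:1 1:1  a_13=2
n=14: 14·1 7·2 2·7 1·14  f→[1+1+1+1]=4
n=21: 21·1 7·3 3·7 1·21  f→[1+1+1+1]=4
q^22  k|22↦f(k): 22:1 11:1 2:1 1:1  a_22=4
d|23:{1,23}  Σf=1+1=2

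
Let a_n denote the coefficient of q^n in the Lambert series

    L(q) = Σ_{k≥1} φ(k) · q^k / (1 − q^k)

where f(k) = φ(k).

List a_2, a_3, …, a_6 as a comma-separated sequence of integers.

n=2: 2·1 1·2  φ→[1+1]=2
d|3:{3,1}  Σφ=2+1=3
d|4:{4,2,1}  Σφ=2+1+1=4
[q^5] φ(5)=4,φ(1)=1 ⇒ 5
n=6: 1·6 2·3 3·2 6·1  φ→[1+1+2+2]=6

2, 3, 4, 5, 6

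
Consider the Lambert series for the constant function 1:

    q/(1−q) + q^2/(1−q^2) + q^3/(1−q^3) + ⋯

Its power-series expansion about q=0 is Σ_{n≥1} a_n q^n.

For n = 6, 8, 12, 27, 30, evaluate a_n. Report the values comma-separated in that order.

q^6  k|6↦f(k): 1:1 2:1 3:1 6:1  a_6=4
[q^8] f(8)=1,f(4)=1,f(2)=1,f(1)=1 ⇒ 4
n=12: 1·12 2·6 3·4 4·3 6·2 12·1  f→[1+1+1+1+1+1]=6
q^27  k|27↦f(k): 27:1 9:1 3:1 1:1  a_27=4
q^30  k|30↦f(k): 1:1 2:1 3:1 5:1 6:1 10:1 15:1 30:1  a_30=8

4, 4, 6, 4, 8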